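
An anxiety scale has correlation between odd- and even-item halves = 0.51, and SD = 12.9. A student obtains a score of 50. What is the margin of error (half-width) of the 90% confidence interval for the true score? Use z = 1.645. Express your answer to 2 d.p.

r_full = 2·0.51 / (1 + 0.51) ≃ 0.6755
SEM = 12.9000 * √(1 − 0.6755) = 12.9000 * √0.3245 ≃ 12.9000 * 0.5697 ≃ 7.3485
1.645 * SEM ≃ 12.0883

12.09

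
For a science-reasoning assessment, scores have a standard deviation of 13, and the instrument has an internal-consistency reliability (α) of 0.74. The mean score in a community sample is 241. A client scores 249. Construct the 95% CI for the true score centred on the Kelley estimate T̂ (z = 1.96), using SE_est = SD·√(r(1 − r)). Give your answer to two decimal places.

T̂ = 0.7400(249) + 0.2600(241) ≈ 246.9200
SE_est = SD · √(r(1 − r)) = 13.0000 · √0.1924 ≈ 13.0000 · 0.4386 ≈ 5.7022
CI = 246.9200 ± 1.96 · 5.7022 → [235.7436, 258.0964]

[235.74, 258.10]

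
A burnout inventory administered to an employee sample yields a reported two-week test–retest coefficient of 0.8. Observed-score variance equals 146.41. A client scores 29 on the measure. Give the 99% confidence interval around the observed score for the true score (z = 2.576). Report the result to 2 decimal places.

σ = 146.41^(1/2) = 12.10000
SEM = 12.10000 · √(1 − 0.80000) = 12.10000 · √0.20000 ≈ 12.10000 · 0.44721 ≈ 5.41128
Half-width = 2.576·5.41128 ≈ 13.93947
CI = 29 ± 13.93947 → [15.06053, 42.93947]

[15.06, 42.94]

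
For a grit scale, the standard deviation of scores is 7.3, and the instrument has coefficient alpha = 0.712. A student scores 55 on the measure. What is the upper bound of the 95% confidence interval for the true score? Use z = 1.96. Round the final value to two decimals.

62.68

SEM = 7.300 * √(1 − 0.712) = 7.300 * √0.288 ≈ 7.300 * 0.537 ≈ 3.918
1.96 * SEM ≈ 7.678
Upper bound: 55 + 7.678 = 62.678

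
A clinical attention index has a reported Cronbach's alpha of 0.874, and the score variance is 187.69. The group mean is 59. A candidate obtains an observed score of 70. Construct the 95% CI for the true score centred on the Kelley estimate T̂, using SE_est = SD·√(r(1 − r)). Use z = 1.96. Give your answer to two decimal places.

σ = 187.69^(1/2) = 13.70000
T̂ = r·X + (1 − r)·M = 0.87400·70 + 0.12600·59 = 61.18000 + 7.43400 ≈ 68.61400
SE_est = 13.70000·√[r(1 − r)] ≈ 4.54634
95% CI: 68.61400 ± 8.91082 ≈ (59.70318, 77.52482)

[59.70, 77.52]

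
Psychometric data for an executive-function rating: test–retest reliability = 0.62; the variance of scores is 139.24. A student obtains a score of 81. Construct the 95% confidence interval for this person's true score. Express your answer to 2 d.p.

SD = √139.24 = 11.8000
SEM = 11.8000·√(1 − 0.6200) ≈ 7.2740
1.96 · SEM ≈ 14.2571
Interval: (66.7429, 95.2571)

[66.74, 95.26]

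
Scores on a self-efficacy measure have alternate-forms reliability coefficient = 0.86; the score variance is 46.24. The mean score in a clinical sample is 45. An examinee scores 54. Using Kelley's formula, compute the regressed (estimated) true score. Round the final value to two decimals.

52.74

T̂ = r·X + (1 − r)·M = 0.8600·54 + 0.1400·45 = 46.4400 + 6.3000 ≈ 52.7400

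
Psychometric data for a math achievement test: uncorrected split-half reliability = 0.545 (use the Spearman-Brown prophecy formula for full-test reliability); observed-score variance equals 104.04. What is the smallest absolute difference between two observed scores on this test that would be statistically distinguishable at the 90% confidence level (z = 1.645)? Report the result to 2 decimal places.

12.88

SD = √104.04 = 10.2000
r_full = 2·0.545 / (1 + 0.545) ≈ 0.7055
SEM = 10.2000 · √(1 − 0.7055) = 10.2000 · √0.2945 ≈ 10.2000 · 0.5427 ≈ 5.5353
SE_diff = SEM · √2 ≈ 5.5353 · 1.4142 ≈ 7.8281
Smallest detectable difference = 1.645·7.8281 ≈ 12.8772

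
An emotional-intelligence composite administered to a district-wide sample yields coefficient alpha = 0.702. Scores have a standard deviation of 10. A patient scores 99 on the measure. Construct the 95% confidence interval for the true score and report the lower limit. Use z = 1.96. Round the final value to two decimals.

88.30

SEM = 10.0000 · √(1 − 0.7020) = 10.0000 · √0.2980 ≈ 10.0000 · 0.5459 ≈ 5.4589
1.96 · SEM ≈ 10.6995
Lower limit = 99 − 10.6995 ≈ 88.3005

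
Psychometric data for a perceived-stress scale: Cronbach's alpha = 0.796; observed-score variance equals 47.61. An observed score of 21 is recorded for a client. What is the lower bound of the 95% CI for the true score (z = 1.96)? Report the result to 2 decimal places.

14.89

SD = √47.61 = 6.900
The standard error of measurement is 6.900×√(1 − 0.796) ≈ 6.900×0.452 ≈ 3.116.
Half-width = 1.96×3.116 ≈ 6.108
Lower bound: 21 − 6.108 = 14.892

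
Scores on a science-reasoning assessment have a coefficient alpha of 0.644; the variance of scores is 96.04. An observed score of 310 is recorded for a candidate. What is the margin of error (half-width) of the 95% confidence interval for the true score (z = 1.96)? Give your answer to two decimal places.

11.46

SD = √96.04 = 9.8000
SEM = 9.8000 * √(1 − 0.6440) = 9.8000 * √0.3560 ≈ 9.8000 * 0.5967 ≈ 5.8472
Margin = 1.96 * 5.8472 ≈ 11.4606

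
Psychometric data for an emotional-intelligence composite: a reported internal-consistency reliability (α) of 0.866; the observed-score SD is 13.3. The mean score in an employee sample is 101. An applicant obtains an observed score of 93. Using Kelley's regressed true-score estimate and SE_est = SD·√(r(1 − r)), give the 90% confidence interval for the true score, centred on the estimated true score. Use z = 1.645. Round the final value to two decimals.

[86.62, 101.52]

T̂ = r·X + (1 − r)·M = 0.86600·93 + 0.13400·101 = 80.53800 + 13.53400 ≈ 94.07200
SE_est = 13.30000·√(0.86600·0.13400) ≈ 4.53068
90% CI: 94.07200 ± 7.45296 ≈ (86.61904, 101.52496)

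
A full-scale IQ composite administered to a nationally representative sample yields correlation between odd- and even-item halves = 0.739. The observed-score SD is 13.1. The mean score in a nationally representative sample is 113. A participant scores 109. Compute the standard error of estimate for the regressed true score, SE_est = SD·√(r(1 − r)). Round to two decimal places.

4.68

Spearman-Brown: r = 2(0.739) / (1 + 0.739) = 1.478 / 1.739 ≈ 0.850
SE_est = SD × √(r(1 − r)) = 13.100 × √0.128 ≈ 13.100 × 0.357 ≈ 4.679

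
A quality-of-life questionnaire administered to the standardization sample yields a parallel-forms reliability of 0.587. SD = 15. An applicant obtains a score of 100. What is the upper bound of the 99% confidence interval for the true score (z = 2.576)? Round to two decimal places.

124.83

SEM = 15.0000 × √(1 − 0.5870) = 15.0000 × √0.4130 ≈ 15.0000 × 0.6427 ≈ 9.6398
Half-width = 2.576×9.6398 ≈ 24.8320
Upper bound: 100 + 24.8320 = 124.8320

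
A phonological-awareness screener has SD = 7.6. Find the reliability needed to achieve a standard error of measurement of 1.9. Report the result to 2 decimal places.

Required reliability = 1 − (SEM/SD)² = 1 − 0.062 ≈ 0.938

0.94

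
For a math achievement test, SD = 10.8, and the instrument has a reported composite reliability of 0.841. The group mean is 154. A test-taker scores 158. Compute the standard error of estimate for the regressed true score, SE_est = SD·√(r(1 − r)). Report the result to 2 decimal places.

3.95

SE_est = SD * √(r(1 − r)) = 10.800 * √0.134 ≃ 10.800 * 0.366 ≃ 3.949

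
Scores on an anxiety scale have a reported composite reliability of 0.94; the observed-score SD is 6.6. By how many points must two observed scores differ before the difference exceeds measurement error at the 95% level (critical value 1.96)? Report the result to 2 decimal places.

SEM = 6.6000 · √(1 − 0.9400) = 6.6000 · √0.0600 ≈ 6.6000 · 0.2449 ≈ 1.6167
SE_diff = SEM · √2 ≈ 1.6167 · 1.4142 ≈ 2.2863
Minimum reliable difference = 1.96 · SE_diff ≈ 1.96 · 2.2863 ≈ 4.4812

4.48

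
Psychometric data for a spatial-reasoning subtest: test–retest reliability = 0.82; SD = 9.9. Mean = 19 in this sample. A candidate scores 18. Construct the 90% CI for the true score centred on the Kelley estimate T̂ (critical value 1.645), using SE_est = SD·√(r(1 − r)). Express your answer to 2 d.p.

T̂ = 0.820(18) + 0.180(19) ≃ 18.180
SE_est = 9.900*√(0.820*0.180) ≃ 3.803
90% CI: 18.180 ± 6.257 ≃ (11.923, 24.437)

[11.92, 24.44]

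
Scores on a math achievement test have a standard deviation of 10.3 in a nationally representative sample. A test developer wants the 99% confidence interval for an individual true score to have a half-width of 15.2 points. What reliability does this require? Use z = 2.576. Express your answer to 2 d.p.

Required SEM = 15.2 / 2.576 ≈ 5.9006
r = 1 − (SEM / SD)² = 1 − (5.9006 / 10.3)² ≈ 1 − 0.3282 ≈ 0.6718

0.67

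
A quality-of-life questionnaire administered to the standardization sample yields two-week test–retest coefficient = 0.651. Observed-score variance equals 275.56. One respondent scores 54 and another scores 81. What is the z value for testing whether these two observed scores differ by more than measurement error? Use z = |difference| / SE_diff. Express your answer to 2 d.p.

σ = 275.56^(1/2) = 16.60000
SEM = 16.60000 · √(1 − 0.65100) = 16.60000 · √0.34900 ≃ 16.60000 · 0.59076 ≃ 9.80665
Standard error of the difference = 9.80665·√2 ≃ 13.86870
z = 27 / 13.86870 ≃ 1.94683

1.95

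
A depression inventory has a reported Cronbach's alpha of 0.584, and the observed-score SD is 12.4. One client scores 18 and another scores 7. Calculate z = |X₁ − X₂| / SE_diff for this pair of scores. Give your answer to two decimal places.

The standard error of measurement is 12.40000·√(1 − 0.58400) ≃ 12.40000·0.64498 ≃ 7.99776.
SE_diff = √2 · SEM ≃ 11.31054
z = 11 / 11.31054 ≃ 0.97254

0.97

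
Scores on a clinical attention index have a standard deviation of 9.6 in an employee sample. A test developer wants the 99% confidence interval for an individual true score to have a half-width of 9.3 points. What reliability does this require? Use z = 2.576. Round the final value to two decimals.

SEM needed = half-width / z = 9.3/2.576 ≈ 3.610
r = 1 − (SEM / SD)² = 1 − (3.610 / 9.6)² ≈ 1 − 0.141 ≈ 0.859

0.86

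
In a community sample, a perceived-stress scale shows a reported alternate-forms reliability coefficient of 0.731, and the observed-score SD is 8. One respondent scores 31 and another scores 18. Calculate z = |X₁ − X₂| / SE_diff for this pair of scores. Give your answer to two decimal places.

2.22

SEM = 8.00000 · √(1 − 0.73100) = 8.00000 · √0.26900 ≃ 8.00000 · 0.51865 ≃ 4.14922
Standard error of the difference = 4.14922·√2 ≃ 5.86788
z = 13 / 5.86788 ≃ 2.21545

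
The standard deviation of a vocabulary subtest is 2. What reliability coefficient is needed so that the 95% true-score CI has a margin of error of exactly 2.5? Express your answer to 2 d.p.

0.59

SEM needed = half-width / z = 2.5/1.96 ≈ 1.276
Required reliability = 1 − (SEM/SD)² = 1 − 0.407 ≈ 0.593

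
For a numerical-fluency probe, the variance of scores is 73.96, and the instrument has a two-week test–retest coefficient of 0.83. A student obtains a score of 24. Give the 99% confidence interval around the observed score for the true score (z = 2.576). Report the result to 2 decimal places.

[14.87, 33.13]

SD = √73.96 ≃ 8.60000
The standard error of measurement is 8.60000·√(1 − 0.83000) ≃ 8.60000·0.41231 ≃ 3.54587.
Half-width = 2.576·3.54587 ≃ 9.13416
99% CI: 24 ± 9.13416 = [14.86584, 33.13416]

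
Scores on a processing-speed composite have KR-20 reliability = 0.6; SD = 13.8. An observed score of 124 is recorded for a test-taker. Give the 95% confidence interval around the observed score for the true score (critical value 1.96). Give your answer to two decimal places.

[106.89, 141.11]

The standard error of measurement is 13.80000·√(1 − 0.60000) ≈ 13.80000·0.63246 ≈ 8.72789.
Half-width = 1.96·8.72789 ≈ 17.10666
Interval: (106.89334, 141.10666)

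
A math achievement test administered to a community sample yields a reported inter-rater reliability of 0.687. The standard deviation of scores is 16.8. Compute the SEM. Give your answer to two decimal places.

9.40

The standard error of measurement is 16.800*√(1 − 0.687) ≈ 16.800*0.559 ≈ 9.399.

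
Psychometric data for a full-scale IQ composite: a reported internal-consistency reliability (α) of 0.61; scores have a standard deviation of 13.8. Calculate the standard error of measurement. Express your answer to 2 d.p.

SEM = 13.800 × √(1 − 0.610) = 13.800 × √0.390 ≈ 13.800 × 0.624 ≈ 8.618

8.62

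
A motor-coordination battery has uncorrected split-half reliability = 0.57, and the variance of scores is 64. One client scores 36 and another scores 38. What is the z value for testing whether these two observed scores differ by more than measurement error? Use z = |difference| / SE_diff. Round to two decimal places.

SD = √64 ≈ 8.000
Full-length reliability (Spearman-Brown) = 2(0.57)/(1+0.57) ≈ 0.726
The standard error of measurement is 8.000×√(1 − 0.726) ≈ 8.000×0.523 ≈ 4.187.
SE_diff = SEM × √2 ≈ 4.187 × 1.414 ≈ 5.921
z = |36 − 38| / 5.921 = 2 / 5.921 ≈ 0.338

0.34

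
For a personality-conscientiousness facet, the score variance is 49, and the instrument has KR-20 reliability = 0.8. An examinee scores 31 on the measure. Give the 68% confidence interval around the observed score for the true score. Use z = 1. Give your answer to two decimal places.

SD = √49 ≈ 7.000
SEM = 7.000*√(1 − 0.800) ≈ 3.130
Margin = 1 * 3.130 ≈ 3.130
68% CI: 31 ± 3.130 = [27.870, 34.130]

[27.87, 34.13]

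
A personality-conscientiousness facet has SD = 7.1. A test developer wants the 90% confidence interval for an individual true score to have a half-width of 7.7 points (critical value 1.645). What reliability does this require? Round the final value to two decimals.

SEM needed = half-width / z = 7.7/1.645 ≈ 4.6809
r = 1 − (SEM / SD)² = 1 − (4.6809 / 7.1)² ≈ 1 − 0.4346 ≈ 0.5654

0.57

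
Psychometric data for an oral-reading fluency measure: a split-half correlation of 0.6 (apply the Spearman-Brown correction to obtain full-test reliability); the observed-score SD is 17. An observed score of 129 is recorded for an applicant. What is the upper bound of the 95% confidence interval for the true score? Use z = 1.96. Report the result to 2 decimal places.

145.66

Spearman-Brown: r = 2(0.6) / (1 + 0.6) = 1.2000 / 1.6000 ≈ 0.7500
SEM = 17.0000 * √(1 − 0.7500) = 17.0000 * √0.2500 ≈ 17.0000 * 0.5000 ≈ 8.5000
Half-width = 1.96*8.5000 ≈ 16.6600
Upper limit = 129 + 16.6600 ≈ 145.6600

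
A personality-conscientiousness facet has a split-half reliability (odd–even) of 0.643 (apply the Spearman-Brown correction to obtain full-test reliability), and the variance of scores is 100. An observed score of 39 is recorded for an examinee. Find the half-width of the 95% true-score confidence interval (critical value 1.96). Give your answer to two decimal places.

9.14

SD = √100 ≃ 10.000
Spearman-Brown: r = 2(0.643) / (1 + 0.643) = 1.286 / 1.643 ≃ 0.783
SEM = 10.000 × √(1 − 0.783) = 10.000 × √0.217 ≃ 10.000 × 0.466 ≃ 4.661
Half-width = 1.96×4.661 ≃ 9.136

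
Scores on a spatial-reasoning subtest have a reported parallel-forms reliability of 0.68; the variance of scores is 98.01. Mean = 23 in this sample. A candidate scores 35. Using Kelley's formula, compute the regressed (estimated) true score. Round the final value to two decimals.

T̂ = 0.680(35) + 0.320(23) ≈ 31.160

31.16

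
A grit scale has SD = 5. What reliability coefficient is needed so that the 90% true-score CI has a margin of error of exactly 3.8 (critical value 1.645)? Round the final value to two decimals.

0.79

SEM needed = half-width / z = 3.8/1.645 ≈ 2.310
r = 1 − (SEM / SD)² = 1 − (2.310 / 5)² ≈ 1 − 0.213 ≈ 0.787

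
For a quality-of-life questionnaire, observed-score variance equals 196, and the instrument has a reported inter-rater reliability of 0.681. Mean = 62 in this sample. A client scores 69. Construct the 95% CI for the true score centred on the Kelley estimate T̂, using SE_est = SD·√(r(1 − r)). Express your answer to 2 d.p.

SD = √196 ≈ 14.0000
T̂ = 0.6810(69) + 0.3190(62) ≈ 66.7670
SE_est = SD * √(r(1 − r)) = 14.0000 * √0.2172 ≈ 14.0000 * 0.4661 ≈ 6.5252
95% CI: 66.7670 ± 12.7895 ≈ (53.9775, 79.5565)

[53.98, 79.56]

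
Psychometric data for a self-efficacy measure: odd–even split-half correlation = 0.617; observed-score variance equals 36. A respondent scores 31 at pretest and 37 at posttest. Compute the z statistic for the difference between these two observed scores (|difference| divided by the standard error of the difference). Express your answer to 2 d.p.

1.45

σ = 36^(1/2) = 6.0000
r_full = 2·0.617 / (1 + 0.617) ≈ 0.7631
SEM = 6.0000×√(1 − 0.7631) ≈ 2.9201
SE_diff = SEM × √2 ≈ 2.9201 × 1.4142 ≈ 4.1296
z = 6 / 4.1296 ≈ 1.4529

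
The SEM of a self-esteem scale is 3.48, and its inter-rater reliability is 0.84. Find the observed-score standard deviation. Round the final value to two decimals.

8.70

σ = SEM·(1 − r)^(−1/2) ≈ 3.48·2.5000 ≈ 8.7000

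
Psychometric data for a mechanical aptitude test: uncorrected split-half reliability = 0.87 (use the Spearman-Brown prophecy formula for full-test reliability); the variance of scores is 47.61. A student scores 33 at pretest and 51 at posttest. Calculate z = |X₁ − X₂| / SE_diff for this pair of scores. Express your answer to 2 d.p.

7.00

SD = √47.61 ≈ 6.9000
Spearman-Brown: r = 2(0.87) / (1 + 0.87) = 1.7400 / 1.8700 ≈ 0.9305
SEM = 6.9000×√(1 − 0.9305) ≈ 1.8193
SE_diff = SEM × √2 ≈ 1.8193 × 1.4142 ≈ 2.5729
z = 18 / 2.5729 ≈ 6.9961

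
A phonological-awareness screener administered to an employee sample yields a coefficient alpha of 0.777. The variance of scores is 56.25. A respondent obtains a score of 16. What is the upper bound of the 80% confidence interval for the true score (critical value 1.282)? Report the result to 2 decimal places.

SD = √56.25 = 7.500
SEM = 7.500·√(1 − 0.777) ≃ 3.542
Half-width = 1.282·3.542 ≃ 4.540
Upper limit = 16 + 4.540 ≃ 20.540

20.54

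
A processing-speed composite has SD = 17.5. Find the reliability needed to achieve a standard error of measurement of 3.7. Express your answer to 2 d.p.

r = 1 − (3.7000/17.5)² ≈ 1 − 0.0447 ≈ 0.9553

0.96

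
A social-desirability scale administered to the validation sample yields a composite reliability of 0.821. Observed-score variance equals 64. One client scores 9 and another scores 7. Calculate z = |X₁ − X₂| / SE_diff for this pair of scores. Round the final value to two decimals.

0.42

σ = 64^(1/2) = 8.000
SEM = 8.000 * √(1 − 0.821) = 8.000 * √0.179 ≈ 8.000 * 0.423 ≈ 3.385
Standard error of the difference = 3.385·√2 ≈ 4.787
z = 2 / 4.787 ≈ 0.418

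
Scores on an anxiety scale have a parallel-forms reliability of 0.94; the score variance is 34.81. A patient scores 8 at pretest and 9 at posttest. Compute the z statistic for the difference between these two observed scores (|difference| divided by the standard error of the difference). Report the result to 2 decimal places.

0.49

SD = √34.81 ≈ 5.900
The standard error of measurement is 5.900*√(1 − 0.940) ≈ 5.900*0.245 ≈ 1.445.
Standard error of the difference = 1.445·√2 ≈ 2.044
z = 1 / 2.044 ≈ 0.489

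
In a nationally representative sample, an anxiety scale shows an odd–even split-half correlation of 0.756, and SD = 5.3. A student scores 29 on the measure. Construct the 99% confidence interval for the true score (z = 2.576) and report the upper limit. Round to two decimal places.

34.09

r_full = 2·0.756 / (1 + 0.756) ≈ 0.8610
SEM = 5.3000 · √(1 − 0.8610) = 5.3000 · √0.1390 ≈ 5.3000 · 0.3728 ≈ 1.9756
Half-width = 2.576·1.9756 ≈ 5.0893
Upper bound: 29 + 5.0893 = 34.0893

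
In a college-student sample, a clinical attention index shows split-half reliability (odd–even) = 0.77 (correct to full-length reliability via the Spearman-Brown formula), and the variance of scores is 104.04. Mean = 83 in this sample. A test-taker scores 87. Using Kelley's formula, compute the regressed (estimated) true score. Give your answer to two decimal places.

86.48

Spearman-Brown: r = 2(0.77) / (1 + 0.77) = 1.54000 / 1.77000 ≃ 0.87006
Estimated true score = 0.87006*87 + (1 − 0.87006)*83 ≃ 86.48023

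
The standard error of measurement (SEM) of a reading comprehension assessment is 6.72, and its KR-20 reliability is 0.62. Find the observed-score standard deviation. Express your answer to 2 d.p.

10.90

SD = SEM / √(1 − r) = 6.72 / √0.380 ≈ 6.72 / 0.616 ≈ 10.901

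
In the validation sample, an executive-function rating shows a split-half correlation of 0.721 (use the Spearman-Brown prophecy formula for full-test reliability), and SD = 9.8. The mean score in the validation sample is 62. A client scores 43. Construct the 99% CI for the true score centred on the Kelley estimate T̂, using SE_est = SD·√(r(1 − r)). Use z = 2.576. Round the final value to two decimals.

Spearman-Brown: r = 2(0.721) / (1 + 0.721) = 1.4420 / 1.7210 ≃ 0.8379
T̂ = 0.8379(43) + 0.1621(62) ≃ 46.0802
SE_est = 9.8000·√(0.8379·0.1621) ≃ 3.6119
CI = 46.0802 ± 2.576 · 3.6119 → [36.7761, 55.3843]

[36.78, 55.38]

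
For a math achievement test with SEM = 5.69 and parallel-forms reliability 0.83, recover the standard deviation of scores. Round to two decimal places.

13.80

SD = SEM / √(1 − r) = 5.69 / √0.1700 ≈ 5.69 / 0.4123 ≈ 13.8003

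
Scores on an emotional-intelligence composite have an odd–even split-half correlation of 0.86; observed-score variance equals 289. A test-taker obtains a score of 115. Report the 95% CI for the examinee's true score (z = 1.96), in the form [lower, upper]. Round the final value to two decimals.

[105.86, 124.14]

SD = √289 ≈ 17.000
Full-length reliability (Spearman-Brown) = 2(0.86)/(1+0.86) ≈ 0.925
SEM = 17.000*√(1 − 0.925) ≈ 4.664
Half-width = 1.96*4.664 ≈ 9.141
Interval: (105.859, 124.141)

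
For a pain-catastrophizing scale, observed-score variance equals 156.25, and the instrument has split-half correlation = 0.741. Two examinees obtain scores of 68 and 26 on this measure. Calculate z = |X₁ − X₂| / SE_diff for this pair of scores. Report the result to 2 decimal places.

σ = 156.25^(1/2) = 12.500
Full-length reliability (Spearman-Brown) = 2(0.741)/(1+0.741) ≈ 0.851
The standard error of measurement is 12.500·√(1 − 0.851) ≈ 12.500·0.386 ≈ 4.821.
SE_diff = SEM · √2 ≈ 4.821 · 1.414 ≈ 6.818
z = |68 − 26| / 6.818 = 42 / 6.818 ≈ 6.160

6.16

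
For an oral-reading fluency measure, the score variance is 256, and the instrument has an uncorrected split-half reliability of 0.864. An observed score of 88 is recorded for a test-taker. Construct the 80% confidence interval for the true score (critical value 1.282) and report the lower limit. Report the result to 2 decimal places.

82.46

SD = √256 = 16.000
Full-length reliability (Spearman-Brown) = 2(0.864)/(1+0.864) ≈ 0.927
SEM = 16.000 · √(1 − 0.927) = 16.000 · √0.073 ≈ 16.000 · 0.270 ≈ 4.322
Half-width = 1.282·4.322 ≈ 5.541
Lower bound: 88 − 5.541 = 82.459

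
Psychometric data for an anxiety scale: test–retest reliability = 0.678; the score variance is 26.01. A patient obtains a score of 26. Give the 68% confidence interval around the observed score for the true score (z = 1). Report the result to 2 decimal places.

[23.11, 28.89]

SD = √26.01 = 5.1000
The standard error of measurement is 5.1000·√(1 − 0.6780) ≈ 5.1000·0.5675 ≈ 2.8940.
Half-width = 1·2.8940 ≈ 2.8940
Interval: (23.1060, 28.8940)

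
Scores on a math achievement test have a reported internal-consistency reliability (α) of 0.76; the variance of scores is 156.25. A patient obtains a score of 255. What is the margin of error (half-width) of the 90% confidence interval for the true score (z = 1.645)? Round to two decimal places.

10.07

σ = 156.25^(1/2) = 12.5000
The standard error of measurement is 12.5000*√(1 − 0.7600) ≈ 12.5000*0.4899 ≈ 6.1237.
1.645 * SEM ≈ 10.0735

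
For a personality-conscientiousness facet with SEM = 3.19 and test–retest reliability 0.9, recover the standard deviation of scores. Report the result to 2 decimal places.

σ = SEM·(1 − r)^(−1/2) ≈ 3.19×3.1623 ≈ 10.0877

10.09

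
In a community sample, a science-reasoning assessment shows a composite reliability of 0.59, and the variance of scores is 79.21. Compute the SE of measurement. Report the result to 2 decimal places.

5.70

σ = 79.21^(1/2) = 8.900
The standard error of measurement is 8.900*√(1 − 0.590) ≃ 8.900*0.640 ≃ 5.699.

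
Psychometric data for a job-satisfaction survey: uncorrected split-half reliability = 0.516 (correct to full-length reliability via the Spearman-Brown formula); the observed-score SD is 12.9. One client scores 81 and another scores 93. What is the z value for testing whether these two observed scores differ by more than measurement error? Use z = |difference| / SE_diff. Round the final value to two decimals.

Spearman-Brown: r = 2(0.516) / (1 + 0.516) = 1.03200 / 1.51600 ≈ 0.68074
SEM = 12.90000 * √(1 − 0.68074) = 12.90000 * √0.31926 ≈ 12.90000 * 0.56503 ≈ 7.28891
Standard error of the difference = 7.28891·√2 ≈ 10.30808
z = |81 − 93| / 10.30808 = 12 / 10.30808 ≈ 1.16414

1.16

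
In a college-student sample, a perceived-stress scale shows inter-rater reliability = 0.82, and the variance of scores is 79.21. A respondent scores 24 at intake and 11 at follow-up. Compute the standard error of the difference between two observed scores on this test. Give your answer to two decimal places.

σ = 79.21^(1/2) = 8.9000
SEM = 8.9000*√(1 − 0.8200) ≃ 3.7760
SE_diff = √2 * SEM ≃ 5.3400

5.34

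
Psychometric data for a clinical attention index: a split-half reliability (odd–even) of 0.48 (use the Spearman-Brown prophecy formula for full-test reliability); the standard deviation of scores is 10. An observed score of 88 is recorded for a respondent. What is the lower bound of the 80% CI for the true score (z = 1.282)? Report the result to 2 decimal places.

80.40

Full-length reliability (Spearman-Brown) = 2(0.48)/(1+0.48) ≈ 0.649
SEM = 10.000 · √(1 − 0.649) = 10.000 · √0.351 ≈ 10.000 · 0.593 ≈ 5.927
1.282 · SEM ≈ 7.599
Lower bound: 88 − 7.599 = 80.401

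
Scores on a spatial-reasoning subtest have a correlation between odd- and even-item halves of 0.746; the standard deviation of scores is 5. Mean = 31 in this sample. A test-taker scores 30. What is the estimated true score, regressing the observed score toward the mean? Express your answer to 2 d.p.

r_full = 2·0.746 / (1 + 0.746) ≃ 0.855
T̂ = 0.855(30) + 0.145(31) ≃ 30.145

30.15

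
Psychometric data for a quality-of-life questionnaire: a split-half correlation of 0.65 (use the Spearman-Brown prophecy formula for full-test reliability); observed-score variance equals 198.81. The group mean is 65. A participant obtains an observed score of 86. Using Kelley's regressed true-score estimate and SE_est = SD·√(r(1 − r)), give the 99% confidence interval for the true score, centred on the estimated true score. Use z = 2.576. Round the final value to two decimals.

[66.70, 96.39]

σ = 198.81^(1/2) = 14.100
Full-length reliability (Spearman-Brown) = 2(0.65)/(1+0.65) ≈ 0.788
Estimated true score = 0.788×86 + (1 − 0.788)×65 ≈ 81.545
SE_est = 14.100×√(0.788×0.212) ≈ 5.764
CI = 81.545 ± 2.576 × 5.764 → [66.697, 96.394]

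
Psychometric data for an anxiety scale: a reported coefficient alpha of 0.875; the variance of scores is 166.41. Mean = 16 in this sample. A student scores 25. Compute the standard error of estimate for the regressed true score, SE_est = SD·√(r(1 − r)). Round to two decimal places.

SD = √166.41 = 12.900
SE_est = SD · √(r(1 − r)) = 12.900 · √0.109 ≈ 12.900 · 0.331 ≈ 4.266

4.27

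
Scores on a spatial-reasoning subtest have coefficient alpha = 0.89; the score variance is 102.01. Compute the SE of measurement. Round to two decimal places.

3.35

SD = √102.01 ≈ 10.1000
SEM = 10.1000 · √(1 − 0.8900) = 10.1000 · √0.1100 ≈ 10.1000 · 0.3317 ≈ 3.3498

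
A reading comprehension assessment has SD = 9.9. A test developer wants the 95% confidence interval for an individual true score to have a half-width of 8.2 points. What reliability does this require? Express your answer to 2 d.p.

SEM needed = half-width / z = 8.2/1.96 ≈ 4.184
r = 1 − (4.184/9.9)² ≈ 1 − 0.179 ≈ 0.821

0.82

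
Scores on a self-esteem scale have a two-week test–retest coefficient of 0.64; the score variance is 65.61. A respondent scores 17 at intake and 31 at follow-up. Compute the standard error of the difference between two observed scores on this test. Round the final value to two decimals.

6.87

σ = 65.61^(1/2) = 8.100
SEM = 8.100*√(1 − 0.640) ≈ 4.860
Standard error of the difference = 4.860·√2 ≈ 6.873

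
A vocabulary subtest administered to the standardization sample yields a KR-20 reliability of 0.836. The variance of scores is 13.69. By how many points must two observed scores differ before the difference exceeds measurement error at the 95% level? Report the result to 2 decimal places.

SD = √13.69 ≈ 3.7000
SEM = 3.7000 × √(1 − 0.8360) = 3.7000 × √0.1640 ≈ 3.7000 × 0.4050 ≈ 1.4984
SE_diff = √2 × SEM ≈ 2.1190
Smallest detectable difference = 1.96×2.1190 ≈ 4.1533

4.15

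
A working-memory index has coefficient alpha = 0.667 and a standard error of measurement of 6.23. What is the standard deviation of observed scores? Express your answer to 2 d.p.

SD = 6.23 / √(1 − 0.667) ≈ 10.796

10.80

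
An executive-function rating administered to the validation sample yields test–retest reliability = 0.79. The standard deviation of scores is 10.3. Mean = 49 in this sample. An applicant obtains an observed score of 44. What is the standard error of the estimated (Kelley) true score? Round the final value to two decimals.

SE_est = SD · √(r(1 − r)) = 10.3000 · √0.1659 ≈ 10.3000 · 0.4073 ≈ 4.1953

4.20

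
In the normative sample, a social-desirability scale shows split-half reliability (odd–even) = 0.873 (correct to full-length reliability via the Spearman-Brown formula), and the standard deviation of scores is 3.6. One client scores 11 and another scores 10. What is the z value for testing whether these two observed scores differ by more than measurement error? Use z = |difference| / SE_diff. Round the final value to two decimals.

0.75

r_full = 2·0.873 / (1 + 0.873) ≈ 0.932
SEM = 3.600 · √(1 − 0.932) = 3.600 · √0.068 ≈ 3.600 · 0.260 ≈ 0.937
SE_diff = √2 · SEM ≈ 1.326
z = 1 / 1.326 ≈ 0.754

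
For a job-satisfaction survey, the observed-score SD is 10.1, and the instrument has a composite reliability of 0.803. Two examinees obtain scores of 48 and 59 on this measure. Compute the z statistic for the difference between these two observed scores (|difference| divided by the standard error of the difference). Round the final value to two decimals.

1.74

The standard error of measurement is 10.100*√(1 − 0.803) ≃ 10.100*0.444 ≃ 4.483.
SE_diff = SEM * √2 ≃ 4.483 * 1.414 ≃ 6.340
z = |48 − 59| / 6.340 = 11 / 6.340 ≃ 1.735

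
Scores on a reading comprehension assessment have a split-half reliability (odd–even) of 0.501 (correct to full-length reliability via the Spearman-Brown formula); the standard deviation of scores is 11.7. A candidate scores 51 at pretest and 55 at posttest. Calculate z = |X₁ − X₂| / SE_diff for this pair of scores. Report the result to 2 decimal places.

0.42

Spearman-Brown: r = 2(0.501) / (1 + 0.501) = 1.002 / 1.501 ≈ 0.668
SEM = 11.700·√(1 − 0.668) ≈ 6.746
SE_diff = SEM · √2 ≈ 6.746 · 1.414 ≈ 9.540
z = |51 − 55| / 9.540 = 4 / 9.540 ≈ 0.419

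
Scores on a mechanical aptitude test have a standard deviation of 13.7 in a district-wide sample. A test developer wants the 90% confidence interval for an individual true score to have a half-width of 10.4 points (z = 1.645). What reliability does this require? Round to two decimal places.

SEM needed = half-width / z = 10.4/1.645 ≈ 6.32219
r = 1 − (6.32219/13.7)² ≈ 1 − 0.21296 ≈ 0.78704

0.79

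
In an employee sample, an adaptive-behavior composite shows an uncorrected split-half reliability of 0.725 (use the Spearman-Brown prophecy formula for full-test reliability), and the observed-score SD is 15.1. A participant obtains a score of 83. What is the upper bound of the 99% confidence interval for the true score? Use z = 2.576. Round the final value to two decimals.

Full-length reliability (Spearman-Brown) = 2(0.725)/(1+0.725) ≈ 0.841
SEM = 15.100·√(1 − 0.841) ≈ 6.029
2.576 · SEM ≈ 15.531
Upper limit = 83 + 15.531 ≈ 98.531

98.53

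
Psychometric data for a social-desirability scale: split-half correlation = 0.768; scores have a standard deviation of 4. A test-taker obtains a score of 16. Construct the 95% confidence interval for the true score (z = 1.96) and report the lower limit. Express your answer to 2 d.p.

13.16

Spearman-Brown: r = 2(0.768) / (1 + 0.768) = 1.5360 / 1.7680 ≈ 0.8688
SEM = 4.0000·√(1 − 0.8688) ≈ 1.4490
1.96 · SEM ≈ 2.8400
Lower limit = 16 − 2.8400 ≈ 13.1600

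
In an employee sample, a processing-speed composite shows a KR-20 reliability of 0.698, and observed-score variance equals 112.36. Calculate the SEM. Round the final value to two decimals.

5.83

SD = √112.36 = 10.600
SEM = 10.600 · √(1 − 0.698) = 10.600 · √0.302 ≃ 10.600 · 0.550 ≃ 5.825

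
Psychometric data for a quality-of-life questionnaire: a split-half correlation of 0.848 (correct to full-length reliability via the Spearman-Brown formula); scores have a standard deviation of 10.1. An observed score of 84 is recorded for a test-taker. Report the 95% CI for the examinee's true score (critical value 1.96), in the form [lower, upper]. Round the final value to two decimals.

[78.32, 89.68]

r_full = 2·0.848 / (1 + 0.848) ≃ 0.918
SEM = 10.100 * √(1 − 0.918) = 10.100 * √0.082 ≃ 10.100 * 0.287 ≃ 2.897
Margin = 1.96 * 2.897 ≃ 5.677
Interval: (78.323, 89.677)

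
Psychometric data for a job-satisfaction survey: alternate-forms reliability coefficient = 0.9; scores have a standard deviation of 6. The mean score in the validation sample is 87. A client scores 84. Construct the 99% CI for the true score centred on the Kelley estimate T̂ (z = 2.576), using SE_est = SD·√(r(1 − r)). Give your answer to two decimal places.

[79.66, 88.94]

Estimated true score = 0.9000·84 + (1 − 0.9000)·87 ≈ 84.3000
SE_est = 6.0000·√(0.9000·0.1000) ≈ 1.8000
CI = 84.3000 ± 2.576 · 1.8000 → [79.6632, 88.9368]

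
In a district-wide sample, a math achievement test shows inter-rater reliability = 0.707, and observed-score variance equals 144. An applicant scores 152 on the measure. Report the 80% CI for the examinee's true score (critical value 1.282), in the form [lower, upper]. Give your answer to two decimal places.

[143.67, 160.33]

σ = 144^(1/2) = 12.0000
The standard error of measurement is 12.0000×√(1 − 0.7070) ≃ 12.0000×0.5413 ≃ 6.4955.
Margin = 1.282 × 6.4955 ≃ 8.3273
80% CI: 152 ± 8.3273 = [143.6727, 160.3273]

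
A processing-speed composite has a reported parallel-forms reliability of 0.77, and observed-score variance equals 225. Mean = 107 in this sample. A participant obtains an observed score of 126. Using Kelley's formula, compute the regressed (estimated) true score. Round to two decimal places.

121.63

T̂ = 0.770(126) + 0.230(107) ≈ 121.630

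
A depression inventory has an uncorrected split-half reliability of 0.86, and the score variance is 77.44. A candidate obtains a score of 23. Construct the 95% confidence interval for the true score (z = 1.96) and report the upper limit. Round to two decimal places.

27.73

σ = 77.44^(1/2) = 8.8000
r_full = 2·0.86 / (1 + 0.86) ≃ 0.9247
The standard error of measurement is 8.8000*√(1 − 0.9247) ≃ 8.8000*0.2744 ≃ 2.4143.
1.96 * SEM ≃ 4.7320
Upper bound: 23 + 4.7320 = 27.7320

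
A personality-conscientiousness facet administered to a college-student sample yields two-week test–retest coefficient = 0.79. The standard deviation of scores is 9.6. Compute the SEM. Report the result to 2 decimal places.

The standard error of measurement is 9.600·√(1 − 0.790) ≈ 9.600·0.458 ≈ 4.399.

4.40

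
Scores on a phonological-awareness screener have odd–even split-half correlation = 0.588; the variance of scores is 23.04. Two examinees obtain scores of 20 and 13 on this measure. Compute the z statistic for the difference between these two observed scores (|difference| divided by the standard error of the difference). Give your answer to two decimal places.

SD = √23.04 ≈ 4.8000
Full-length reliability (Spearman-Brown) = 2(0.588)/(1+0.588) ≈ 0.7406
The standard error of measurement is 4.8000·√(1 − 0.7406) ≈ 4.8000·0.5094 ≈ 2.4449.
SE_diff = √2 · SEM ≈ 3.4576
z = 7 / 3.4576 ≈ 2.0245

2.02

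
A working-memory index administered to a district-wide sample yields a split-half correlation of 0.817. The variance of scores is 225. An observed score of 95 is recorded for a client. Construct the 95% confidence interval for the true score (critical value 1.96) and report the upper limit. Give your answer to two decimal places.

SD = √225 = 15.000
Full-length reliability (Spearman-Brown) = 2(0.817)/(1+0.817) ≈ 0.899
SEM = 15.000×√(1 − 0.899) ≈ 4.760
Margin = 1.96 × 4.760 ≈ 9.330
Upper bound: 95 + 9.330 = 104.330

104.33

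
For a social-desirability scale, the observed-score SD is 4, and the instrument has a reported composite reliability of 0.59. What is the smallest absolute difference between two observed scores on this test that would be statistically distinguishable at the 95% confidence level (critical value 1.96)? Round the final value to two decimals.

7.10

SEM = 4.00000×√(1 − 0.59000) ≈ 2.56125
SE_diff = SEM × √2 ≈ 2.56125 × 1.41421 ≈ 3.62215
Smallest detectable difference = 1.96×3.62215 ≈ 7.09942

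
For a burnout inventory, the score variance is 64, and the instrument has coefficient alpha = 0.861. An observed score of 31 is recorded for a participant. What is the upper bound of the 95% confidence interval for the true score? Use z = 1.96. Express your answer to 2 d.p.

σ = 64^(1/2) = 8.000
SEM = 8.000 · √(1 − 0.861) = 8.000 · √0.139 ≃ 8.000 · 0.373 ≃ 2.983
1.96 · SEM ≃ 5.846
Upper bound: 31 + 5.846 = 36.846

36.85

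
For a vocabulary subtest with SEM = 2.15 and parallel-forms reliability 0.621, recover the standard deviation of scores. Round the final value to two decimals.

SD = SEM / √(1 − r) = 2.15 / √0.379 ≈ 2.15 / 0.616 ≈ 3.492

3.49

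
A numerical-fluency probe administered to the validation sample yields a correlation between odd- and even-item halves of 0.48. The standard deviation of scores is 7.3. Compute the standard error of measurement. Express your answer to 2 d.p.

Spearman-Brown: r = 2(0.48) / (1 + 0.48) = 0.96000 / 1.48000 ≈ 0.64865
SEM = 7.30000*√(1 − 0.64865) ≈ 4.32707

4.33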